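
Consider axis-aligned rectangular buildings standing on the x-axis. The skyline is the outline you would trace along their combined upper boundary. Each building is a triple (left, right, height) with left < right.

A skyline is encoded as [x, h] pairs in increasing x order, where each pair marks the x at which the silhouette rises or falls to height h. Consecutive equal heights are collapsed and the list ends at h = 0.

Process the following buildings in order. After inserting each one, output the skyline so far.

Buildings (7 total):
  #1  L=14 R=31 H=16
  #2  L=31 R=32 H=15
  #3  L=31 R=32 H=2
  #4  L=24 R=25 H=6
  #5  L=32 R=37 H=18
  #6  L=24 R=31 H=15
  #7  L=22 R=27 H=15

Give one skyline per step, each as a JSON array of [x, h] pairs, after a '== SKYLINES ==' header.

== SKYLINES ==
[[14,16],[31,0]]
[[14,16],[31,15],[32,0]]
[[14,16],[31,15],[32,0]]
[[14,16],[31,15],[32,0]]
[[14,16],[31,15],[32,18],[37,0]]
[[14,16],[31,15],[32,18],[37,0]]
[[14,16],[31,15],[32,18],[37,0]]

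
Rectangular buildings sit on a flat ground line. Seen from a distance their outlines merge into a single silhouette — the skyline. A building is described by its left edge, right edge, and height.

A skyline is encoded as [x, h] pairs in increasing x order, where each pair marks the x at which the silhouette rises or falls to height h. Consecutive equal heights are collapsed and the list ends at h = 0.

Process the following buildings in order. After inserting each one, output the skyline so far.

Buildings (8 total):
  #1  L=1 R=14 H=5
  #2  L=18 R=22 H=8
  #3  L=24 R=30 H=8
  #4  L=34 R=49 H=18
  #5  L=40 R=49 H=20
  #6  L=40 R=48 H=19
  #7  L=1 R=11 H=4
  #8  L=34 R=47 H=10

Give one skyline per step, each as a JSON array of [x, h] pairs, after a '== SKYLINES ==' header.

== SKYLINES ==
[[1,5],[14,0]]
[[1,5],[14,0],[18,8],[22,0]]
[[1,5],[14,0],[18,8],[22,0],[24,8],[30,0]]
[[1,5],[14,0],[18,8],[22,0],[24,8],[30,0],[34,18],[49,0]]
[[1,5],[14,0],[18,8],[22,0],[24,8],[30,0],[34,18],[40,20],[49,0]]
[[1,5],[14,0],[18,8],[22,0],[24,8],[30,0],[34,18],[40,20],[49,0]]
[[1,5],[14,0],[18,8],[22,0],[24,8],[30,0],[34,18],[40,20],[49,0]]
[[1,5],[14,0],[18,8],[22,0],[24,8],[30,0],[34,18],[40,20],[49,0]]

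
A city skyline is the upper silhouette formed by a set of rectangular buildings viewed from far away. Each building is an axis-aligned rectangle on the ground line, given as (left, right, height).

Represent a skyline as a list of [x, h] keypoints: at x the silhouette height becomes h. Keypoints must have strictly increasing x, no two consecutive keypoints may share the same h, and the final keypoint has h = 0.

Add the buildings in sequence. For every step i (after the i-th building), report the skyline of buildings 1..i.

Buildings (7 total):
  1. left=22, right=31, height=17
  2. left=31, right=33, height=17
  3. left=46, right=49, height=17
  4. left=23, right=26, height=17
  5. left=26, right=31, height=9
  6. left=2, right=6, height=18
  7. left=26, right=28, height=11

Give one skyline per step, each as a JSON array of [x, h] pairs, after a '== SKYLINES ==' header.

== SKYLINES ==
[[22,17],[31,0]]
[[22,17],[33,0]]
[[22,17],[33,0],[46,17],[49,0]]
[[22,17],[33,0],[46,17],[49,0]]
[[22,17],[33,0],[46,17],[49,0]]
[[2,18],[6,0],[22,17],[33,0],[46,17],[49,0]]
[[2,18],[6,0],[22,17],[33,0],[46,17],[49,0]]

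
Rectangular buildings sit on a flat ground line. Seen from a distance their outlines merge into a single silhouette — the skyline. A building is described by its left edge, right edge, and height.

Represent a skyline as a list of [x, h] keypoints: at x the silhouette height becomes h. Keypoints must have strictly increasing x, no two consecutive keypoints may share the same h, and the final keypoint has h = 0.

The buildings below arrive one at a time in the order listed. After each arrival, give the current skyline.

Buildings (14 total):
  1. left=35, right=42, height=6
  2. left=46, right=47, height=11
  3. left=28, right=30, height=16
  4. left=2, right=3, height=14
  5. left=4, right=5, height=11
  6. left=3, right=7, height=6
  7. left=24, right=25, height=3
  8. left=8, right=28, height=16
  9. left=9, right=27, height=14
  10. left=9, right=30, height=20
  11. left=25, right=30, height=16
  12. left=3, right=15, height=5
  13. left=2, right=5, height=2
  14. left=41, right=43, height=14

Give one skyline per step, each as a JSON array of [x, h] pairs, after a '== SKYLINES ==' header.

== SKYLINES ==
[[35,6],[42,0]]
[[35,6],[42,0],[46,11],[47,0]]
[[28,16],[30,0],[35,6],[42,0],[46,11],[47,0]]
[[2,14],[3,0],[28,16],[30,0],[35,6],[42,0],[46,11],[47,0]]
[[2,14],[3,0],[4,11],[5,0],[28,16],[30,0],[35,6],[42,0],[46,11],[47,0]]
[[2,14],[3,6],[4,11],[5,6],[7,0],[28,16],[30,0],[35,6],[42,0],[46,11],[47,0]]
[[2,14],[3,6],[4,11],[5,6],[7,0],[24,3],[25,0],[28,16],[30,0],[35,6],[42,0],[46,11],[47,0]]
[[2,14],[3,6],[4,11],[5,6],[7,0],[8,16],[30,0],[35,6],[42,0],[46,11],[47,0]]
[[2,14],[3,6],[4,11],[5,6],[7,0],[8,16],[30,0],[35,6],[42,0],[46,11],[47,0]]
[[2,14],[3,6],[4,11],[5,6],[7,0],[8,16],[9,20],[30,0],[35,6],[42,0],[46,11],[47,0]]
[[2,14],[3,6],[4,11],[5,6],[7,0],[8,16],[9,20],[30,0],[35,6],[42,0],[46,11],[47,0]]
[[2,14],[3,6],[4,11],[5,6],[7,5],[8,16],[9,20],[30,0],[35,6],[42,0],[46,11],[47,0]]
[[2,14],[3,6],[4,11],[5,6],[7,5],[8,16],[9,20],[30,0],[35,6],[42,0],[46,11],[47,0]]
[[2,14],[3,6],[4,11],[5,6],[7,5],[8,16],[9,20],[30,0],[35,6],[41,14],[43,0],[46,11],[47,0]]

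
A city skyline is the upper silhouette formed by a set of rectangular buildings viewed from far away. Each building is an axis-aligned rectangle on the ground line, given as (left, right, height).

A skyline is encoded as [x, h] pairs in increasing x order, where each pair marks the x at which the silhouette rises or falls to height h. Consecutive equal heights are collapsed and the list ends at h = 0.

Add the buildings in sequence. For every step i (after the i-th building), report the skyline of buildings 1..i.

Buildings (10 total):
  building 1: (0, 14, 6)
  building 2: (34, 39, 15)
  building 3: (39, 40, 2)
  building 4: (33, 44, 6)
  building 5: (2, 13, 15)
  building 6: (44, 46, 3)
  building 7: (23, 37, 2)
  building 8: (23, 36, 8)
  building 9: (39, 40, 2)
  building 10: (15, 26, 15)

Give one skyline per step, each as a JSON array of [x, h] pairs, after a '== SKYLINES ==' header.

== SKYLINES ==
[[0,6],[14,0]]
[[0,6],[14,0],[34,15],[39,0]]
[[0,6],[14,0],[34,15],[39,2],[40,0]]
[[0,6],[14,0],[33,6],[34,15],[39,6],[44,0]]
[[0,6],[2,15],[13,6],[14,0],[33,6],[34,15],[39,6],[44,0]]
[[0,6],[2,15],[13,6],[14,0],[33,6],[34,15],[39,6],[44,3],[46,0]]
[[0,6],[2,15],[13,6],[14,0],[23,2],[33,6],[34,15],[39,6],[44,3],[46,0]]
[[0,6],[2,15],[13,6],[14,0],[23,8],[34,15],[39,6],[44,3],[46,0]]
[[0,6],[2,15],[13,6],[14,0],[23,8],[34,15],[39,6],[44,3],[46,0]]
[[0,6],[2,15],[13,6],[14,0],[15,15],[26,8],[34,15],[39,6],[44,3],[46,0]]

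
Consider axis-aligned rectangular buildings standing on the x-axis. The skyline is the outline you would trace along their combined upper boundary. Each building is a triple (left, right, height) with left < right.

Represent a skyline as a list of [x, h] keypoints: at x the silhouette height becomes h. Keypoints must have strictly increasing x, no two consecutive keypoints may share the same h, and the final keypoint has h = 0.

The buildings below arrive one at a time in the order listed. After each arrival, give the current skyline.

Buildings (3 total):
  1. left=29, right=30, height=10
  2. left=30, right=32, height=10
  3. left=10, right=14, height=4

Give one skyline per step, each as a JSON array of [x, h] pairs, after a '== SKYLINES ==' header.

== SKYLINES ==
[[29,10],[30,0]]
[[29,10],[32,0]]
[[10,4],[14,0],[29,10],[32,0]]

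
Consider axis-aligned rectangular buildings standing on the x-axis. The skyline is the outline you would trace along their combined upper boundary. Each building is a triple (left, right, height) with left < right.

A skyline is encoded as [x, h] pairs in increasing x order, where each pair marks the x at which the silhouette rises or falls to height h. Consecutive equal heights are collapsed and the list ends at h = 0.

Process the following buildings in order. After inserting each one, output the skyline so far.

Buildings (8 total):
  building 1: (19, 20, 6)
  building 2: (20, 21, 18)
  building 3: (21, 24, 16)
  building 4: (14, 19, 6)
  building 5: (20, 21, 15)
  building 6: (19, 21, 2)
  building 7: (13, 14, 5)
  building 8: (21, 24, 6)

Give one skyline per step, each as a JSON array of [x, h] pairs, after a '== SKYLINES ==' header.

== SKYLINES ==
[[19,6],[20,0]]
[[19,6],[20,18],[21,0]]
[[19,6],[20,18],[21,16],[24,0]]
[[14,6],[20,18],[21,16],[24,0]]
[[14,6],[20,18],[21,16],[24,0]]
[[14,6],[20,18],[21,16],[24,0]]
[[13,5],[14,6],[20,18],[21,16],[24,0]]
[[13,5],[14,6],[20,18],[21,16],[24,0]]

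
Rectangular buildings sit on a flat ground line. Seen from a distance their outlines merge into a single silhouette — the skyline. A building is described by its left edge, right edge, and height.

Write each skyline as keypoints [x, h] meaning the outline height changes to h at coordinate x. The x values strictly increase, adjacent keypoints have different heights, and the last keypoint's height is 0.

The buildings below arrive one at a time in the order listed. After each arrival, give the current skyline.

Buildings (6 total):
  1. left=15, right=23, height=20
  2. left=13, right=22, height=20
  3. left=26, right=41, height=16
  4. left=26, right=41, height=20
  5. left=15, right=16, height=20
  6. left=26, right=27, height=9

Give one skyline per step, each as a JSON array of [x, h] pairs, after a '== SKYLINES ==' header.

== SKYLINES ==
[[15,20],[23,0]]
[[13,20],[23,0]]
[[13,20],[23,0],[26,16],[41,0]]
[[13,20],[23,0],[26,20],[41,0]]
[[13,20],[23,0],[26,20],[41,0]]
[[13,20],[23,0],[26,20],[41,0]]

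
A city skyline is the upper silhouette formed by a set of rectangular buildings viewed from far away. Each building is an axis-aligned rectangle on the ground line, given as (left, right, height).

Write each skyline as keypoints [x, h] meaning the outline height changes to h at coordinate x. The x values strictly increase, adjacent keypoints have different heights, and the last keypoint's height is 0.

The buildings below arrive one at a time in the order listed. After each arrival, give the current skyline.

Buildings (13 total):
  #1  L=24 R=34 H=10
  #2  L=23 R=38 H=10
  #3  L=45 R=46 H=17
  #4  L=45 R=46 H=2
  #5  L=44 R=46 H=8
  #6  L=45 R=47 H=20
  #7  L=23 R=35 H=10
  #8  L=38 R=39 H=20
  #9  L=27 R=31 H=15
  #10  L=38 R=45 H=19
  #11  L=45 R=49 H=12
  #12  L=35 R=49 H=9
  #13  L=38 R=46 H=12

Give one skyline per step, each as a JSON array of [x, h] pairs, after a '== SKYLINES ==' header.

== SKYLINES ==
[[24,10],[34,0]]
[[23,10],[38,0]]
[[23,10],[38,0],[45,17],[46,0]]
[[23,10],[38,0],[45,17],[46,0]]
[[23,10],[38,0],[44,8],[45,17],[46,0]]
[[23,10],[38,0],[44,8],[45,20],[47,0]]
[[23,10],[38,0],[44,8],[45,20],[47,0]]
[[23,10],[38,20],[39,0],[44,8],[45,20],[47,0]]
[[23,10],[27,15],[31,10],[38,20],[39,0],[44,8],[45,20],[47,0]]
[[23,10],[27,15],[31,10],[38,20],[39,19],[45,20],[47,0]]
[[23,10],[27,15],[31,10],[38,20],[39,19],[45,20],[47,12],[49,0]]
[[23,10],[27,15],[31,10],[38,20],[39,19],[45,20],[47,12],[49,0]]
[[23,10],[27,15],[31,10],[38,20],[39,19],[45,20],[47,12],[49,0]]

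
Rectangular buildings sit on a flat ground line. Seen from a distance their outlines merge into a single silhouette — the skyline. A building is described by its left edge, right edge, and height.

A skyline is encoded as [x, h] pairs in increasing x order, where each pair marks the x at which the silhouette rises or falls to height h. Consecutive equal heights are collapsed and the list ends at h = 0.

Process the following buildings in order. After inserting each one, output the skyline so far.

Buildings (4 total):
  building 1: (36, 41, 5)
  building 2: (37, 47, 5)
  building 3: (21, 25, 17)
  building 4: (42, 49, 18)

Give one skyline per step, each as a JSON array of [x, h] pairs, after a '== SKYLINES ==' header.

== SKYLINES ==
[[36,5],[41,0]]
[[36,5],[47,0]]
[[21,17],[25,0],[36,5],[47,0]]
[[21,17],[25,0],[36,5],[42,18],[49,0]]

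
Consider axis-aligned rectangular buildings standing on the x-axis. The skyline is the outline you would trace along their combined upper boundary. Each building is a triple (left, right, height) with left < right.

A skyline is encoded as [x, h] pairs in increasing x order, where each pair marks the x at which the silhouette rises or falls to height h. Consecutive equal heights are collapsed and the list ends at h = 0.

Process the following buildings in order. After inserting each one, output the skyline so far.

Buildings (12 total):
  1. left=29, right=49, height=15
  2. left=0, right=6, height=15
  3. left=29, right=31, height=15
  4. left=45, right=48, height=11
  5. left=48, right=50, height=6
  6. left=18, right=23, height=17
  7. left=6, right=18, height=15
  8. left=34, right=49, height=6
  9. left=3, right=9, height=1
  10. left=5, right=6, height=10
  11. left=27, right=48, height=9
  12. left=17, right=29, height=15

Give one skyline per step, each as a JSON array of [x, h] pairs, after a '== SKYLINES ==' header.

== SKYLINES ==
[[29,15],[49,0]]
[[0,15],[6,0],[29,15],[49,0]]
[[0,15],[6,0],[29,15],[49,0]]
[[0,15],[6,0],[29,15],[49,0]]
[[0,15],[6,0],[29,15],[49,6],[50,0]]
[[0,15],[6,0],[18,17],[23,0],[29,15],[49,6],[50,0]]
[[0,15],[18,17],[23,0],[29,15],[49,6],[50,0]]
[[0,15],[18,17],[23,0],[29,15],[49,6],[50,0]]
[[0,15],[18,17],[23,0],[29,15],[49,6],[50,0]]
[[0,15],[18,17],[23,0],[29,15],[49,6],[50,0]]
[[0,15],[18,17],[23,0],[27,9],[29,15],[49,6],[50,0]]
[[0,15],[18,17],[23,15],[49,6],[50,0]]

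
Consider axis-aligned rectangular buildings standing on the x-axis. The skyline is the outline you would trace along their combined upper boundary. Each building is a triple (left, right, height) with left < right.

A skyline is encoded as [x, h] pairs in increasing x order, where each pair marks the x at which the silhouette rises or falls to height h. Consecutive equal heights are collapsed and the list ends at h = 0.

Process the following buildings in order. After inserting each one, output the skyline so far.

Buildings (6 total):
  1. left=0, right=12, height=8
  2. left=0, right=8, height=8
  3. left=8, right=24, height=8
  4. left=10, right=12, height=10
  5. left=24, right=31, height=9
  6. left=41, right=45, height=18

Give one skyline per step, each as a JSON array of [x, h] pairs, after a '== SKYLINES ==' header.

== SKYLINES ==
[[0,8],[12,0]]
[[0,8],[12,0]]
[[0,8],[24,0]]
[[0,8],[10,10],[12,8],[24,0]]
[[0,8],[10,10],[12,8],[24,9],[31,0]]
[[0,8],[10,10],[12,8],[24,9],[31,0],[41,18],[45,0]]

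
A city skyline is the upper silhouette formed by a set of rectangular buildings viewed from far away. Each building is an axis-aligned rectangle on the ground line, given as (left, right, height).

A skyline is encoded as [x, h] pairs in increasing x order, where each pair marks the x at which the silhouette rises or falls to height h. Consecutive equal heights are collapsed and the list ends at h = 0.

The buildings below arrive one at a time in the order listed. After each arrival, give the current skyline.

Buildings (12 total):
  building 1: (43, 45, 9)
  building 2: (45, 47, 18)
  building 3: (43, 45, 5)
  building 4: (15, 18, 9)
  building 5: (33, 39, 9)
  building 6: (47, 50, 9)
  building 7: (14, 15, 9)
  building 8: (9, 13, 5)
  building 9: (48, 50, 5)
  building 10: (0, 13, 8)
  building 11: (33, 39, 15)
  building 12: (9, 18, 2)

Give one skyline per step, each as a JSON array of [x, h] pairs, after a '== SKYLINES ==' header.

== SKYLINES ==
[[43,9],[45,0]]
[[43,9],[45,18],[47,0]]
[[43,9],[45,18],[47,0]]
[[15,9],[18,0],[43,9],[45,18],[47,0]]
[[15,9],[18,0],[33,9],[39,0],[43,9],[45,18],[47,0]]
[[15,9],[18,0],[33,9],[39,0],[43,9],[45,18],[47,9],[50,0]]
[[14,9],[18,0],[33,9],[39,0],[43,9],[45,18],[47,9],[50,0]]
[[9,5],[13,0],[14,9],[18,0],[33,9],[39,0],[43,9],[45,18],[47,9],[50,0]]
[[9,5],[13,0],[14,9],[18,0],[33,9],[39,0],[43,9],[45,18],[47,9],[50,0]]
[[0,8],[13,0],[14,9],[18,0],[33,9],[39,0],[43,9],[45,18],[47,9],[50,0]]
[[0,8],[13,0],[14,9],[18,0],[33,15],[39,0],[43,9],[45,18],[47,9],[50,0]]
[[0,8],[13,2],[14,9],[18,0],[33,15],[39,0],[43,9],[45,18],[47,9],[50,0]]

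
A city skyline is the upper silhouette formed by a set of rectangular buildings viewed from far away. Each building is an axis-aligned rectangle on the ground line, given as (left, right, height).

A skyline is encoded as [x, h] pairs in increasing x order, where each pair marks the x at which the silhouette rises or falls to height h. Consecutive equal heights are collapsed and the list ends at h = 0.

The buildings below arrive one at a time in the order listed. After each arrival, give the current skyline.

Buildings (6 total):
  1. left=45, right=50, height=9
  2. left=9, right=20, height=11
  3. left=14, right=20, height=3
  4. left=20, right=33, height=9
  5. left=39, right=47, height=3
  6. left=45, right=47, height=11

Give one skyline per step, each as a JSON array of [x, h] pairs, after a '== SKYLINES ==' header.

== SKYLINES ==
[[45,9],[50,0]]
[[9,11],[20,0],[45,9],[50,0]]
[[9,11],[20,0],[45,9],[50,0]]
[[9,11],[20,9],[33,0],[45,9],[50,0]]
[[9,11],[20,9],[33,0],[39,3],[45,9],[50,0]]
[[9,11],[20,9],[33,0],[39,3],[45,11],[47,9],[50,0]]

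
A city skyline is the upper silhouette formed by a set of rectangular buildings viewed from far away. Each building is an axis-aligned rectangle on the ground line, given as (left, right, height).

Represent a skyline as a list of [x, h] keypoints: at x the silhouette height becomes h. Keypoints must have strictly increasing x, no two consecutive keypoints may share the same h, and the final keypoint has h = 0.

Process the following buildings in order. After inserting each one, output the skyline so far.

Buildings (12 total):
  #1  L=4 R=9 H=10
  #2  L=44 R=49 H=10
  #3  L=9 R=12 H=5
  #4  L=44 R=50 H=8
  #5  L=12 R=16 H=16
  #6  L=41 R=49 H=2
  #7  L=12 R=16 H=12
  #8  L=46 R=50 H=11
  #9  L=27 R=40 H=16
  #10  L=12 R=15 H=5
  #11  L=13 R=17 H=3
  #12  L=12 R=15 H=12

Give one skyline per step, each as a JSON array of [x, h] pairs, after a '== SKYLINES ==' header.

== SKYLINES ==
[[4,10],[9,0]]
[[4,10],[9,0],[44,10],[49,0]]
[[4,10],[9,5],[12,0],[44,10],[49,0]]
[[4,10],[9,5],[12,0],[44,10],[49,8],[50,0]]
[[4,10],[9,5],[12,16],[16,0],[44,10],[49,8],[50,0]]
[[4,10],[9,5],[12,16],[16,0],[41,2],[44,10],[49,8],[50,0]]
[[4,10],[9,5],[12,16],[16,0],[41,2],[44,10],[49,8],[50,0]]
[[4,10],[9,5],[12,16],[16,0],[41,2],[44,10],[46,11],[50,0]]
[[4,10],[9,5],[12,16],[16,0],[27,16],[40,0],[41,2],[44,10],[46,11],[50,0]]
[[4,10],[9,5],[12,16],[16,0],[27,16],[40,0],[41,2],[44,10],[46,11],[50,0]]
[[4,10],[9,5],[12,16],[16,3],[17,0],[27,16],[40,0],[41,2],[44,10],[46,11],[50,0]]
[[4,10],[9,5],[12,16],[16,3],[17,0],[27,16],[40,0],[41,2],[44,10],[46,11],[50,0]]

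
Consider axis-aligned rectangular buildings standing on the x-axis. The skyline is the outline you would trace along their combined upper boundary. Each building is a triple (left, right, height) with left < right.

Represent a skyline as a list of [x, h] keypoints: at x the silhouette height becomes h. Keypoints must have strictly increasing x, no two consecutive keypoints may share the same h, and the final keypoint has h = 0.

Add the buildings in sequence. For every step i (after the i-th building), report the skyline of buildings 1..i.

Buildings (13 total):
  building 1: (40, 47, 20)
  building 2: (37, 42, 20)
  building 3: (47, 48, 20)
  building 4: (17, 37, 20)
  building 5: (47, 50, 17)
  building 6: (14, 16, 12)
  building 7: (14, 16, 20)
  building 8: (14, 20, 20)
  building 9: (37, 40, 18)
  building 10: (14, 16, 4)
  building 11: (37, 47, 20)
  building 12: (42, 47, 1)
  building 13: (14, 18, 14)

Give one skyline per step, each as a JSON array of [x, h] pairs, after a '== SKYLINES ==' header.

== SKYLINES ==
[[40,20],[47,0]]
[[37,20],[47,0]]
[[37,20],[48,0]]
[[17,20],[48,0]]
[[17,20],[48,17],[50,0]]
[[14,12],[16,0],[17,20],[48,17],[50,0]]
[[14,20],[16,0],[17,20],[48,17],[50,0]]
[[14,20],[48,17],[50,0]]
[[14,20],[48,17],[50,0]]
[[14,20],[48,17],[50,0]]
[[14,20],[48,17],[50,0]]
[[14,20],[48,17],[50,0]]
[[14,20],[48,17],[50,0]]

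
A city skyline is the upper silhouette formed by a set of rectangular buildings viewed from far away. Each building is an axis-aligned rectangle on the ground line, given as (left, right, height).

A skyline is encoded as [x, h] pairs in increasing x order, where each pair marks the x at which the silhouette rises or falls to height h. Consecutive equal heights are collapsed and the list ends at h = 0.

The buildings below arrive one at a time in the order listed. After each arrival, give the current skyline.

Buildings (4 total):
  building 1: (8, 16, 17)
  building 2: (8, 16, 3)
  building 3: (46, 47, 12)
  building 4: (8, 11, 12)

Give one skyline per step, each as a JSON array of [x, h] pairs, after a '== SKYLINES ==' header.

== SKYLINES ==
[[8,17],[16,0]]
[[8,17],[16,0]]
[[8,17],[16,0],[46,12],[47,0]]
[[8,17],[16,0],[46,12],[47,0]]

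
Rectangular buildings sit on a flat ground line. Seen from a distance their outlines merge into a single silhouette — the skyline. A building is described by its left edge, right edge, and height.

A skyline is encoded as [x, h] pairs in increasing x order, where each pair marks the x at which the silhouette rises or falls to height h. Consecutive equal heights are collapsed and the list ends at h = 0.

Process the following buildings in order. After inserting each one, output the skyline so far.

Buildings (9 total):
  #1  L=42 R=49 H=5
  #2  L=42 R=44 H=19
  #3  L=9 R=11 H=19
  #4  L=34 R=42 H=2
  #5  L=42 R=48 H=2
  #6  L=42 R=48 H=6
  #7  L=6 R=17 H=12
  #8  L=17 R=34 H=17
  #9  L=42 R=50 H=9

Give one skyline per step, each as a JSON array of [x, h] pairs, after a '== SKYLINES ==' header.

== SKYLINES ==
[[42,5],[49,0]]
[[42,19],[44,5],[49,0]]
[[9,19],[11,0],[42,19],[44,5],[49,0]]
[[9,19],[11,0],[34,2],[42,19],[44,5],[49,0]]
[[9,19],[11,0],[34,2],[42,19],[44,5],[49,0]]
[[9,19],[11,0],[34,2],[42,19],[44,6],[48,5],[49,0]]
[[6,12],[9,19],[11,12],[17,0],[34,2],[42,19],[44,6],[48,5],[49,0]]
[[6,12],[9,19],[11,12],[17,17],[34,2],[42,19],[44,6],[48,5],[49,0]]
[[6,12],[9,19],[11,12],[17,17],[34,2],[42,19],[44,9],[50,0]]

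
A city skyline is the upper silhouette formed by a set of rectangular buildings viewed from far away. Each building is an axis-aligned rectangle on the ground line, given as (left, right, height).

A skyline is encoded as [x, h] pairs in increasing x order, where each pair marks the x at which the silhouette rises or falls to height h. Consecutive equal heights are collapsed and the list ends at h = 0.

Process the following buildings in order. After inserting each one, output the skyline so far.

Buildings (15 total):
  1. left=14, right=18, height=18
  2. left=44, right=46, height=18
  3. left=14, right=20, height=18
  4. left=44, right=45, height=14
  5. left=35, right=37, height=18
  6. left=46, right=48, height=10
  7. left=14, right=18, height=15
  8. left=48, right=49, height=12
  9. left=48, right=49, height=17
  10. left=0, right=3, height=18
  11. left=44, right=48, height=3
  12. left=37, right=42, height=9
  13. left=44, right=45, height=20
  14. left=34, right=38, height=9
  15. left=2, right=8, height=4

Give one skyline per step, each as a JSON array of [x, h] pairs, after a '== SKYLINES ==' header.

== SKYLINES ==
[[14,18],[18,0]]
[[14,18],[18,0],[44,18],[46,0]]
[[14,18],[20,0],[44,18],[46,0]]
[[14,18],[20,0],[44,18],[46,0]]
[[14,18],[20,0],[35,18],[37,0],[44,18],[46,0]]
[[14,18],[20,0],[35,18],[37,0],[44,18],[46,10],[48,0]]
[[14,18],[20,0],[35,18],[37,0],[44,18],[46,10],[48,0]]
[[14,18],[20,0],[35,18],[37,0],[44,18],[46,10],[48,12],[49,0]]
[[14,18],[20,0],[35,18],[37,0],[44,18],[46,10],[48,17],[49,0]]
[[0,18],[3,0],[14,18],[20,0],[35,18],[37,0],[44,18],[46,10],[48,17],[49,0]]
[[0,18],[3,0],[14,18],[20,0],[35,18],[37,0],[44,18],[46,10],[48,17],[49,0]]
[[0,18],[3,0],[14,18],[20,0],[35,18],[37,9],[42,0],[44,18],[46,10],[48,17],[49,0]]
[[0,18],[3,0],[14,18],[20,0],[35,18],[37,9],[42,0],[44,20],[45,18],[46,10],[48,17],[49,0]]
[[0,18],[3,0],[14,18],[20,0],[34,9],[35,18],[37,9],[42,0],[44,20],[45,18],[46,10],[48,17],[49,0]]
[[0,18],[3,4],[8,0],[14,18],[20,0],[34,9],[35,18],[37,9],[42,0],[44,20],[45,18],[46,10],[48,17],[49,0]]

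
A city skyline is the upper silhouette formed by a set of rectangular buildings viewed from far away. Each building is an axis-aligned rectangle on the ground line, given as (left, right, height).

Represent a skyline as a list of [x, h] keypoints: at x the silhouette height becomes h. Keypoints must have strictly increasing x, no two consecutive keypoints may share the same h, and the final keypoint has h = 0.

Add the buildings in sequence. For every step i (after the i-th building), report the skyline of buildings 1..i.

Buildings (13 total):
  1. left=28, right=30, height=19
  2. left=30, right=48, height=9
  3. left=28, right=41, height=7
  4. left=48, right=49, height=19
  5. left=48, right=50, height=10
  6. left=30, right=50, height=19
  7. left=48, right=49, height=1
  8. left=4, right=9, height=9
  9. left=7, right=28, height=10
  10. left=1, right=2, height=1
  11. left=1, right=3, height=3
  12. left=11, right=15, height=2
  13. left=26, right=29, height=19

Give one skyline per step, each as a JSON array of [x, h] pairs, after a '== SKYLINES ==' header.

== SKYLINES ==
[[28,19],[30,0]]
[[28,19],[30,9],[48,0]]
[[28,19],[30,9],[48,0]]
[[28,19],[30,9],[48,19],[49,0]]
[[28,19],[30,9],[48,19],[49,10],[50,0]]
[[28,19],[50,0]]
[[28,19],[50,0]]
[[4,9],[9,0],[28,19],[50,0]]
[[4,9],[7,10],[28,19],[50,0]]
[[1,1],[2,0],[4,9],[7,10],[28,19],[50,0]]
[[1,3],[3,0],[4,9],[7,10],[28,19],[50,0]]
[[1,3],[3,0],[4,9],[7,10],[28,19],[50,0]]
[[1,3],[3,0],[4,9],[7,10],[26,19],[50,0]]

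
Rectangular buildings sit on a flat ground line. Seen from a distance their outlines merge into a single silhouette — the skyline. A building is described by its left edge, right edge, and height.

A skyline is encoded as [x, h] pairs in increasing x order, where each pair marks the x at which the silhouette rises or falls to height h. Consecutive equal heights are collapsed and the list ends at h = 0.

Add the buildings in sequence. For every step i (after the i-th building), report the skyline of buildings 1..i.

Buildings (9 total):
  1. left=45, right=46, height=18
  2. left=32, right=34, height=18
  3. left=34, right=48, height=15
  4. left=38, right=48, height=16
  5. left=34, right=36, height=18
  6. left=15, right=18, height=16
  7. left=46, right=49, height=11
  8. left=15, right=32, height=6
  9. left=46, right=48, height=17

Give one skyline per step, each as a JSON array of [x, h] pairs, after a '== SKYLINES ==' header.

== SKYLINES ==
[[45,18],[46,0]]
[[32,18],[34,0],[45,18],[46,0]]
[[32,18],[34,15],[45,18],[46,15],[48,0]]
[[32,18],[34,15],[38,16],[45,18],[46,16],[48,0]]
[[32,18],[36,15],[38,16],[45,18],[46,16],[48,0]]
[[15,16],[18,0],[32,18],[36,15],[38,16],[45,18],[46,16],[48,0]]
[[15,16],[18,0],[32,18],[36,15],[38,16],[45,18],[46,16],[48,11],[49,0]]
[[15,16],[18,6],[32,18],[36,15],[38,16],[45,18],[46,16],[48,11],[49,0]]
[[15,16],[18,6],[32,18],[36,15],[38,16],[45,18],[46,17],[48,11],[49,0]]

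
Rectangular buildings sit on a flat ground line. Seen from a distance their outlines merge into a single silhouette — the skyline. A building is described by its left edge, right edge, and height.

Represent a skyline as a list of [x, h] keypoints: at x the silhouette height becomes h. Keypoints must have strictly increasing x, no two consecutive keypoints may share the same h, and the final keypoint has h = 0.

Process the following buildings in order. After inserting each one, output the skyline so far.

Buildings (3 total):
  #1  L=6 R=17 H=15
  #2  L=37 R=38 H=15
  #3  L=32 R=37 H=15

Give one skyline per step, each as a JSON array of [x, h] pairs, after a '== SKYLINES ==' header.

== SKYLINES ==
[[6,15],[17,0]]
[[6,15],[17,0],[37,15],[38,0]]
[[6,15],[17,0],[32,15],[38,0]]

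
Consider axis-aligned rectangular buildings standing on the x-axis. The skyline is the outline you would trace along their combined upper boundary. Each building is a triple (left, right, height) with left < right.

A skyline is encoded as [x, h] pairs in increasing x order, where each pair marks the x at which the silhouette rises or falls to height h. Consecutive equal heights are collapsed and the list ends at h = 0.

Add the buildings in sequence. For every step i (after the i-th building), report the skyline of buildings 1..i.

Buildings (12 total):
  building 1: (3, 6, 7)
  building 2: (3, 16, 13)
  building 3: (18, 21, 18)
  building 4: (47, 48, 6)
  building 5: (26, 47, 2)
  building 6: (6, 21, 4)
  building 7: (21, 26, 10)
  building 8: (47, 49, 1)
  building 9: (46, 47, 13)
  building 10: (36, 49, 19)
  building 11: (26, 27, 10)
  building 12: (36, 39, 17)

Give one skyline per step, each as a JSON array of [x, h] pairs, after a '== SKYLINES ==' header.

== SKYLINES ==
[[3,7],[6,0]]
[[3,13],[16,0]]
[[3,13],[16,0],[18,18],[21,0]]
[[3,13],[16,0],[18,18],[21,0],[47,6],[48,0]]
[[3,13],[16,0],[18,18],[21,0],[26,2],[47,6],[48,0]]
[[3,13],[16,4],[18,18],[21,0],[26,2],[47,6],[48,0]]
[[3,13],[16,4],[18,18],[21,10],[26,2],[47,6],[48,0]]
[[3,13],[16,4],[18,18],[21,10],[26,2],[47,6],[48,1],[49,0]]
[[3,13],[16,4],[18,18],[21,10],[26,2],[46,13],[47,6],[48,1],[49,0]]
[[3,13],[16,4],[18,18],[21,10],[26,2],[36,19],[49,0]]
[[3,13],[16,4],[18,18],[21,10],[27,2],[36,19],[49,0]]
[[3,13],[16,4],[18,18],[21,10],[27,2],[36,19],[49,0]]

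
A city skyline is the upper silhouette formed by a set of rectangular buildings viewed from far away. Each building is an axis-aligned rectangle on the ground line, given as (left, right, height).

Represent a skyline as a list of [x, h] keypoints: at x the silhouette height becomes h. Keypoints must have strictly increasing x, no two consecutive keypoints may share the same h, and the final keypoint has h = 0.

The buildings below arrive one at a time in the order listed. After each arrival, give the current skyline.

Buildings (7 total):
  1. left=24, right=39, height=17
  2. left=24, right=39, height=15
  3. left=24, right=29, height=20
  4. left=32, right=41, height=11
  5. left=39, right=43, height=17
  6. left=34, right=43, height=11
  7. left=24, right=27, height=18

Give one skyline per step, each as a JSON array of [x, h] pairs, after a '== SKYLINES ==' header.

== SKYLINES ==
[[24,17],[39,0]]
[[24,17],[39,0]]
[[24,20],[29,17],[39,0]]
[[24,20],[29,17],[39,11],[41,0]]
[[24,20],[29,17],[43,0]]
[[24,20],[29,17],[43,0]]
[[24,20],[29,17],[43,0]]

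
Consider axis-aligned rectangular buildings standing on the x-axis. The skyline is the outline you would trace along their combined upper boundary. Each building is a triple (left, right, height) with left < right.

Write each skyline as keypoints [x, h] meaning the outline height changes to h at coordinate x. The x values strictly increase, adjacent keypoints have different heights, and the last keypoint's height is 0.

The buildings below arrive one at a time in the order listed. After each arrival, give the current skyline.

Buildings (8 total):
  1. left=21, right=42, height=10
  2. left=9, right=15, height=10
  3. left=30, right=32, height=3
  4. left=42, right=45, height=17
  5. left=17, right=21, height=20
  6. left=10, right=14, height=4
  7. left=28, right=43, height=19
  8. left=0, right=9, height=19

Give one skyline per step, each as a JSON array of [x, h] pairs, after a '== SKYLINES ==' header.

== SKYLINES ==
[[21,10],[42,0]]
[[9,10],[15,0],[21,10],[42,0]]
[[9,10],[15,0],[21,10],[42,0]]
[[9,10],[15,0],[21,10],[42,17],[45,0]]
[[9,10],[15,0],[17,20],[21,10],[42,17],[45,0]]
[[9,10],[15,0],[17,20],[21,10],[42,17],[45,0]]
[[9,10],[15,0],[17,20],[21,10],[28,19],[43,17],[45,0]]
[[0,19],[9,10],[15,0],[17,20],[21,10],[28,19],[43,17],[45,0]]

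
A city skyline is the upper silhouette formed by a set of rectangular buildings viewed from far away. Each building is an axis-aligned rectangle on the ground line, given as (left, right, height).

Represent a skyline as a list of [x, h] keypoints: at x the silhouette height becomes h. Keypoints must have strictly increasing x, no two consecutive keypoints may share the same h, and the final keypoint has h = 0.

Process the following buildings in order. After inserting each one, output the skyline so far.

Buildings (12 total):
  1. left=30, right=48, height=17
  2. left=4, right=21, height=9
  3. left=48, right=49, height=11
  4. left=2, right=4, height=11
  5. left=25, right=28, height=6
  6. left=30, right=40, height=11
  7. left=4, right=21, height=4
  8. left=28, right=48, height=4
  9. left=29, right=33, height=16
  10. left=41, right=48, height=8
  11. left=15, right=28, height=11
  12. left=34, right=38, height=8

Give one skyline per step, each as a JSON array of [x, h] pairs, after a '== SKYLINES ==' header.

== SKYLINES ==
[[30,17],[48,0]]
[[4,9],[21,0],[30,17],[48,0]]
[[4,9],[21,0],[30,17],[48,11],[49,0]]
[[2,11],[4,9],[21,0],[30,17],[48,11],[49,0]]
[[2,11],[4,9],[21,0],[25,6],[28,0],[30,17],[48,11],[49,0]]
[[2,11],[4,9],[21,0],[25,6],[28,0],[30,17],[48,11],[49,0]]
[[2,11],[4,9],[21,0],[25,6],[28,0],[30,17],[48,11],[49,0]]
[[2,11],[4,9],[21,0],[25,6],[28,4],[30,17],[48,11],[49,0]]
[[2,11],[4,9],[21,0],[25,6],[28,4],[29,16],[30,17],[48,11],[49,0]]
[[2,11],[4,9],[21,0],[25,6],[28,4],[29,16],[30,17],[48,11],[49,0]]
[[2,11],[4,9],[15,11],[28,4],[29,16],[30,17],[48,11],[49,0]]
[[2,11],[4,9],[15,11],[28,4],[29,16],[30,17],[48,11],[49,0]]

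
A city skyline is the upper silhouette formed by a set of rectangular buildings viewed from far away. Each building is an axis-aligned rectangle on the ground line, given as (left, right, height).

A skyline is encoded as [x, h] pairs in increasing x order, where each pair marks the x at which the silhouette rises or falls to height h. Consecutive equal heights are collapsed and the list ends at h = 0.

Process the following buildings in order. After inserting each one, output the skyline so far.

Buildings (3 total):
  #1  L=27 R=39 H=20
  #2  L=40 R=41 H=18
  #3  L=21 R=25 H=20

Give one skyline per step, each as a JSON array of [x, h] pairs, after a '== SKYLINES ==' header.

== SKYLINES ==
[[27,20],[39,0]]
[[27,20],[39,0],[40,18],[41,0]]
[[21,20],[25,0],[27,20],[39,0],[40,18],[41,0]]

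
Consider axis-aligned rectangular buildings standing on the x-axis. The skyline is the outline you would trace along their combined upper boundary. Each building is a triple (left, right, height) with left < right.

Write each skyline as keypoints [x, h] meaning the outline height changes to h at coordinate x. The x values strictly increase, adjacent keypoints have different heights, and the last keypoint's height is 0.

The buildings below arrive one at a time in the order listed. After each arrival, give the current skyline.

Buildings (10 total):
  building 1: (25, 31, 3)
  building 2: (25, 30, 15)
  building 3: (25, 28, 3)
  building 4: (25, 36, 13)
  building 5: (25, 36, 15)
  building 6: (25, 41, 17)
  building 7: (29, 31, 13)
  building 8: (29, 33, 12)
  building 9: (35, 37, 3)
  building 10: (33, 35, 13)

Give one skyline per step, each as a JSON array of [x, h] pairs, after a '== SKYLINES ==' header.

== SKYLINES ==
[[25,3],[31,0]]
[[25,15],[30,3],[31,0]]
[[25,15],[30,3],[31,0]]
[[25,15],[30,13],[36,0]]
[[25,15],[36,0]]
[[25,17],[41,0]]
[[25,17],[41,0]]
[[25,17],[41,0]]
[[25,17],[41,0]]
[[25,17],[41,0]]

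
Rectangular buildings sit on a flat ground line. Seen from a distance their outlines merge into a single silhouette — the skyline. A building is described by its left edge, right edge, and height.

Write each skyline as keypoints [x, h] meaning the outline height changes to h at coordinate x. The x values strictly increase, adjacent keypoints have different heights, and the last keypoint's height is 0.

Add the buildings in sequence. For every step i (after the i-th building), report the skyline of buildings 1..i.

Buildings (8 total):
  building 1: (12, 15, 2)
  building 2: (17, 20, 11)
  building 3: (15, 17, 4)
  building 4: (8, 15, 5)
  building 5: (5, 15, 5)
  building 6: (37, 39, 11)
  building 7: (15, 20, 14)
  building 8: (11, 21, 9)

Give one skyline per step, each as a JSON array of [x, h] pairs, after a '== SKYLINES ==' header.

== SKYLINES ==
[[12,2],[15,0]]
[[12,2],[15,0],[17,11],[20,0]]
[[12,2],[15,4],[17,11],[20,0]]
[[8,5],[15,4],[17,11],[20,0]]
[[5,5],[15,4],[17,11],[20,0]]
[[5,5],[15,4],[17,11],[20,0],[37,11],[39,0]]
[[5,5],[15,14],[20,0],[37,11],[39,0]]
[[5,5],[11,9],[15,14],[20,9],[21,0],[37,11],[39,0]]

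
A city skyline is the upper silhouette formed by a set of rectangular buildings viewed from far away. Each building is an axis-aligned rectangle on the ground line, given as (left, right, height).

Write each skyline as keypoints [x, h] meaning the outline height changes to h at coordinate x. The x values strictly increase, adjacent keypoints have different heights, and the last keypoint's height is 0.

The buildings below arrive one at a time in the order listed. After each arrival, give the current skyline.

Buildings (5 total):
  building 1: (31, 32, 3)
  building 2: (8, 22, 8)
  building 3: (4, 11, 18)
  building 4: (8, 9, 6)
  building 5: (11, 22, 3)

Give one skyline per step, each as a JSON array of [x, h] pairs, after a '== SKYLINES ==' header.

== SKYLINES ==
[[31,3],[32,0]]
[[8,8],[22,0],[31,3],[32,0]]
[[4,18],[11,8],[22,0],[31,3],[32,0]]
[[4,18],[11,8],[22,0],[31,3],[32,0]]
[[4,18],[11,8],[22,0],[31,3],[32,0]]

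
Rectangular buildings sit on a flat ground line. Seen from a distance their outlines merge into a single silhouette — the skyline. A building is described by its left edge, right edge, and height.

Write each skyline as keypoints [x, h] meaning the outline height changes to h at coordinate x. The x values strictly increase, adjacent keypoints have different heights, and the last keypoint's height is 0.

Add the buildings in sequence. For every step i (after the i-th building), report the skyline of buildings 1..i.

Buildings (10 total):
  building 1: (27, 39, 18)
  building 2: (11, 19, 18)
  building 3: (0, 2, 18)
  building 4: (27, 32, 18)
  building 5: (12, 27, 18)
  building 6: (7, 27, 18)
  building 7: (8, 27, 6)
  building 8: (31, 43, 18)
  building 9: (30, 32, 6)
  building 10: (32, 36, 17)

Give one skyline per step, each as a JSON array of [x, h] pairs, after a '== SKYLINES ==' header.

== SKYLINES ==
[[27,18],[39,0]]
[[11,18],[19,0],[27,18],[39,0]]
[[0,18],[2,0],[11,18],[19,0],[27,18],[39,0]]
[[0,18],[2,0],[11,18],[19,0],[27,18],[39,0]]
[[0,18],[2,0],[11,18],[39,0]]
[[0,18],[2,0],[7,18],[39,0]]
[[0,18],[2,0],[7,18],[39,0]]
[[0,18],[2,0],[7,18],[43,0]]
[[0,18],[2,0],[7,18],[43,0]]
[[0,18],[2,0],[7,18],[43,0]]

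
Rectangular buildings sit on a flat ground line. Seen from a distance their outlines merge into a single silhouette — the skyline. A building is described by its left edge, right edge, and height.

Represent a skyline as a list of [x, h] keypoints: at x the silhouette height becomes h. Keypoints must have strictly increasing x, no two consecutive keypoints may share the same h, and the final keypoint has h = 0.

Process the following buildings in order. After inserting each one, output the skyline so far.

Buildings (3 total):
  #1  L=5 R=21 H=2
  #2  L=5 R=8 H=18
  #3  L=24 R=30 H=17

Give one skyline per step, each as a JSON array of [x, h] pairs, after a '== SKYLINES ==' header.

== SKYLINES ==
[[5,2],[21,0]]
[[5,18],[8,2],[21,0]]
[[5,18],[8,2],[21,0],[24,17],[30,0]]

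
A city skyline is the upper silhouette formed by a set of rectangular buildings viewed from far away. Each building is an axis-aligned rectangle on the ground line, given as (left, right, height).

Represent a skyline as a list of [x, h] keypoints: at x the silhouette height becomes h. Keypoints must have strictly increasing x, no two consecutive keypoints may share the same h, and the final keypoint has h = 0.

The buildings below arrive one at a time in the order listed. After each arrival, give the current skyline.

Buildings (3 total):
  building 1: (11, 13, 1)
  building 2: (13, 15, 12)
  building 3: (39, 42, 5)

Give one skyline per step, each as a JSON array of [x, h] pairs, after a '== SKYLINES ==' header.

== SKYLINES ==
[[11,1],[13,0]]
[[11,1],[13,12],[15,0]]
[[11,1],[13,12],[15,0],[39,5],[42,0]]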